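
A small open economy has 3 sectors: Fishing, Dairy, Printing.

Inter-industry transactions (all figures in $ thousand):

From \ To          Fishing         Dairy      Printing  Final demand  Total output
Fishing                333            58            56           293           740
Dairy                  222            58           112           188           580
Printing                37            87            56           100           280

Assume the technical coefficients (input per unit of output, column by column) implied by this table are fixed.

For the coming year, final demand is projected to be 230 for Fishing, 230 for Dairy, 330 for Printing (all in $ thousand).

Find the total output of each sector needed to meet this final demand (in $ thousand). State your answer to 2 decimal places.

x_F = 782.76, x_D = 787.15, x_P = 609.01

Technical coefficients a_ij = z_ij / X_j:
  a_FF = 333/740 = 0.45, a_DF = 222/740 = 0.30, a_PF = 37/740 = 0.05
  a_FD = 58/580 = 0.10, a_DD = 58/580 = 0.10, a_PD = 87/580 = 0.15
  a_FP = 56/280 = 0.20, a_DP = 112/280 = 0.40, a_PP = 56/280 = 0.20
I − A =
  [   0.55    -0.10    -0.20]
  [  -0.30     0.90    -0.40]
  [  -0.05    -0.15     0.80]
Cofactors of I−A, C_ij = (−1)^(i+j)·(minor ij) (rows/columns in the sector order above):
  C_11 = (0.90)(0.80) − (-0.40)(-0.15) = 0.6600
  C_12 = −[(-0.30)(0.80) − (-0.40)(-0.05)] = 0.2600
  C_13 = (-0.30)(-0.15) − (0.90)(-0.05) = 0.0900
  C_21 = −[(-0.10)(0.80) − (-0.20)(-0.15)] = 0.1100
  C_22 = (0.55)(0.80) − (-0.20)(-0.05) = 0.4300
  C_23 = −[(0.55)(-0.15) − (-0.10)(-0.05)] = 0.0875
  C_31 = (-0.10)(-0.40) − (-0.20)(0.90) = 0.2200
  C_32 = −[(0.55)(-0.40) − (-0.20)(-0.30)] = 0.2800
  C_33 = (0.55)(0.90) − (-0.10)(-0.30) = 0.4650
det(I−A) = Σ_j (I−A)_1j·C_1j = (0.55)(0.6600) + (-0.10)(0.2600) + (-0.20)(0.0900) = 0.3190
adj(I−A) = Cᵀ =
  [ 0.6600   0.1100   0.2200]
  [ 0.2600   0.4300   0.2800]
  [ 0.0900   0.0875   0.4650]
(I − A)⁻¹ = adj(I−A) / det(I−A) ≈
  [   2.0690     0.3448     0.6897]
  [   0.8150     1.3480     0.8777]
  [   0.2821     0.2743     1.4577]
x = (I − A)⁻¹ d = adj(I−A)·d / det(I−A), with det(I−A) = 0.3190:
  x_F = (0.6600·230 + 0.1100·230 + 0.2200·330) / 0.3190 = 249.70 / 0.3190 ≈ 782.76
  x_D = (0.2600·230 + 0.4300·230 + 0.2800·330) / 0.3190 = 251.10 / 0.3190 ≈ 787.15
  x_P = (0.0900·230 + 0.0875·230 + 0.4650·330) / 0.3190 = 194.275 / 0.3190 ≈ 609.01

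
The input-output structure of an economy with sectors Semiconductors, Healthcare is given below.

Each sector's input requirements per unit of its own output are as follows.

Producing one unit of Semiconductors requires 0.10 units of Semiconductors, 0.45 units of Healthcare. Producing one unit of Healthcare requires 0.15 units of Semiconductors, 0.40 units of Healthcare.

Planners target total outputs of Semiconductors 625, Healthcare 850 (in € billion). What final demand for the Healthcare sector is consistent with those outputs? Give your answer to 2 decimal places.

d_2 = 228.75

I − A =
  [   0.90    -0.15]
  [  -0.45     0.60]
d = (I − A) x:
  d_1 = (+0.90)·625 + (-0.15)·850 = 435.00
  d_2 = (-0.45)·625 + (+0.60)·850 = 228.75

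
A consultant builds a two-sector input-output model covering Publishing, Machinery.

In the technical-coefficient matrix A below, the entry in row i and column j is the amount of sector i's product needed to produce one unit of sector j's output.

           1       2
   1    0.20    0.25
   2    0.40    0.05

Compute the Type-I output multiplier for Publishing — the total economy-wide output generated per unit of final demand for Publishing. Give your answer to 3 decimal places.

I − A =
  [   0.80    -0.25]
  [  -0.40     0.95]
det(I−A) = (0.80)(0.95) − (-0.25)(-0.40) = 0.6600
adj(I−A) = [[0.95, 0.25], [0.40, 0.80]]
(I − A)⁻¹ = adj(I−A) / det(I−A) ≈
  [   1.4394     0.3788]
  [   0.6061     1.2121]
The output multiplier for sector j is the column-j sum of the Leontief inverse (I − A)⁻¹ = adj(I−A) / det(I−A).
Column 1 of adj(I−A): (0.95, 0.40); det(I−A) = 0.6600.
m_1 = (0.95 + 0.40) / 0.6600 = 1.35 / 0.6600 ≈ 2.045.

m_1 = 2.045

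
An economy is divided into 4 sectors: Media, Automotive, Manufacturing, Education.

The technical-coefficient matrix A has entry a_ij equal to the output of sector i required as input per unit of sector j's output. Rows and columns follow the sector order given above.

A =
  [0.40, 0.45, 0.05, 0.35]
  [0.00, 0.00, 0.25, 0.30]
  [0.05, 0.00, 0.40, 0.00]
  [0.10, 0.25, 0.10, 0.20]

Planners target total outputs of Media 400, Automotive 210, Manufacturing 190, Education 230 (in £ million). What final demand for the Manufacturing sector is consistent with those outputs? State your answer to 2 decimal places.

I − A =
  [   0.60    -0.45    -0.05    -0.35]
  [   0.00     1.00    -0.25    -0.30]
  [  -0.05     0.00     0.60     0.00]
  [  -0.10    -0.25    -0.10     0.80]
d = (I − A) x:
  d_1 = (+0.60)·400 + (-0.45)·210 + (-0.05)·190 + (-0.35)·230 = 55.50
  d_2 = (+0.00)·400 + (+1.00)·210 + (-0.25)·190 + (-0.30)·230 = 93.50
  d_3 = (-0.05)·400 + (+0.00)·210 + (+0.60)·190 + (+0.00)·230 = 94.00
  d_4 = (-0.10)·400 + (-0.25)·210 + (-0.10)·190 + (+0.80)·230 = 72.50

d_3 = 94.00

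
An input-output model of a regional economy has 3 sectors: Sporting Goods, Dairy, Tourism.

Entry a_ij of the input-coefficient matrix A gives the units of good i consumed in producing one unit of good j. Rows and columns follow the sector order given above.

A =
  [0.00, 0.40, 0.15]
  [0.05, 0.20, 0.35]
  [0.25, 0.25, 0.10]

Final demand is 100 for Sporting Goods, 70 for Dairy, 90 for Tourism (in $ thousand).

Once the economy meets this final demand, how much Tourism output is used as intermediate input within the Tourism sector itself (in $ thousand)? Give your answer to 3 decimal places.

z_TT = 21.173

I − A =
  [   1.00    -0.40    -0.15]
  [  -0.05     0.80    -0.35]
  [  -0.25    -0.25     0.90]
Cofactors of I−A, C_ij = (−1)^(i+j)·(minor ij) (rows/columns in the sector order above):
  C_11 = (0.80)(0.90) − (-0.35)(-0.25) = 0.6325
  C_12 = −[(-0.05)(0.90) − (-0.35)(-0.25)] = 0.1325
  C_13 = (-0.05)(-0.25) − (0.80)(-0.25) = 0.2125
  C_21 = −[(-0.40)(0.90) − (-0.15)(-0.25)] = 0.3975
  C_22 = (1.00)(0.90) − (-0.15)(-0.25) = 0.8625
  C_23 = −[(1.00)(-0.25) − (-0.40)(-0.25)] = 0.3500
  C_31 = (-0.40)(-0.35) − (-0.15)(0.80) = 0.2600
  C_32 = −[(1.00)(-0.35) − (-0.15)(-0.05)] = 0.3575
  C_33 = (1.00)(0.80) − (-0.40)(-0.05) = 0.7800
det(I−A) = Σ_j (I−A)_1j·C_1j = (1.00)(0.6325) + (-0.40)(0.1325) + (-0.15)(0.2125) = 0.547625
adj(I−A) = Cᵀ =
  [ 0.6325   0.3975   0.2600]
  [ 0.1325   0.8625   0.3575]
  [ 0.2125   0.3500   0.7800]
(I − A)⁻¹ = adj(I−A) / det(I−A) ≈
  [   1.1550     0.7259     0.4748]
  [   0.2420     1.5750     0.6528]
  [   0.3880     0.6391     1.4243]
First solve x = (I − A)⁻¹ d = adj(I−A)·d / det(I−A); in particular x_T = (0.2125·100 + 0.3500·70 + 0.7800·90) / 0.547625 = 115.95 / 0.547625 ≈ 211.73248.
Intermediate flow from T to T: z_TT = a_TT · x_T = 0.10 × 115.95 / 0.547625 = 11.595 / 0.547625 ≈ 21.173.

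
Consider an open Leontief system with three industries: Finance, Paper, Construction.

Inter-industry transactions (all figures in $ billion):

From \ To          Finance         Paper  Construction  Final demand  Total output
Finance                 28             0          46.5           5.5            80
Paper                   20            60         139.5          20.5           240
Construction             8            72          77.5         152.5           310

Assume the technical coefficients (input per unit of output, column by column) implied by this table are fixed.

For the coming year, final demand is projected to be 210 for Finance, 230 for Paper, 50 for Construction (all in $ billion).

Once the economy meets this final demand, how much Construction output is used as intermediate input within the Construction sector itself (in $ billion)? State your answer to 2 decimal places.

z_CC = 98.60

Technical coefficients a_ij = z_ij / X_j:
  a_FF = 28/80 = 0.35, a_PF = 20/80 = 0.25, a_CF = 8/80 = 0.10
  a_FP = 0/240 = 0.00, a_PP = 60/240 = 0.25, a_CP = 72/240 = 0.30
  a_FC = 46.5/310 = 0.15, a_PC = 139.5/310 = 0.45, a_CC = 77.5/310 = 0.25
I − A =
  [   0.65     0.00    -0.15]
  [  -0.25     0.75    -0.45]
  [  -0.10    -0.30     0.75]
Cofactors of I−A, C_ij = (−1)^(i+j)·(minor ij) (rows/columns in the sector order above):
  C_11 = (0.75)(0.75) − (-0.45)(-0.30) = 0.4275
  C_12 = −[(-0.25)(0.75) − (-0.45)(-0.10)] = 0.2325
  C_13 = (-0.25)(-0.30) − (0.75)(-0.10) = 0.1500
  C_21 = −[(0.00)(0.75) − (-0.15)(-0.30)] = 0.0450
  C_22 = (0.65)(0.75) − (-0.15)(-0.10) = 0.4725
  C_23 = −[(0.65)(-0.30) − (0.00)(-0.10)] = 0.1950
  C_31 = (0.00)(-0.45) − (-0.15)(0.75) = 0.1125
  C_32 = −[(0.65)(-0.45) − (-0.15)(-0.25)] = 0.3300
  C_33 = (0.65)(0.75) − (0.00)(-0.25) = 0.4875
det(I−A) = Σ_j (I−A)_1j·C_1j = (0.65)(0.4275) + (0.00)(0.2325) + (-0.15)(0.1500) = 0.255375
adj(I−A) = Cᵀ =
  [ 0.4275   0.0450   0.1125]
  [ 0.2325   0.4725   0.3300]
  [ 0.1500   0.1950   0.4875]
(I − A)⁻¹ = adj(I−A) / det(I−A) ≈
  [   1.6740     0.1762     0.4405]
  [   0.9104     1.8502     1.2922]
  [   0.5874     0.7636     1.9090]
First solve x = (I − A)⁻¹ d = adj(I−A)·d / det(I−A); in particular x_C = (0.1500·210 + 0.1950·230 + 0.4875·50) / 0.255375 = 100.725 / 0.255375 ≈ 394.4200.
Intermediate flow from C to C: z_CC = a_CC · x_C = 0.25 × 100.725 / 0.255375 = 25.18125 / 0.255375 ≈ 98.60.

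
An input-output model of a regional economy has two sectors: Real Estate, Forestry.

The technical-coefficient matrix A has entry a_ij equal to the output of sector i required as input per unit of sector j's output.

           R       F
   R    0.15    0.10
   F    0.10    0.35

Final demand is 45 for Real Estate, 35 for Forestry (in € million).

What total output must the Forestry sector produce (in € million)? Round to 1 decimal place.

x_F = 63.1

I − A =
  [   0.85    -0.10]
  [  -0.10     0.65]
det(I−A) = (0.85)(0.65) − (-0.10)(-0.10) = 0.5425
adj(I−A) = [[0.65, 0.10], [0.10, 0.85]]
(I − A)⁻¹ = adj(I−A) / det(I−A) ≈
  [   1.1982     0.1843]
  [   0.1843     1.5668]
x = (I − A)⁻¹ d = adj(I−A)·d / det(I−A), with det(I−A) = 0.5425:
  x_R = (0.65·45 + 0.10·35) / 0.5425 = 32.75 / 0.5425 ≈ 60.4
  x_F = (0.10·45 + 0.85·35) / 0.5425 = 34.25 / 0.5425 ≈ 63.1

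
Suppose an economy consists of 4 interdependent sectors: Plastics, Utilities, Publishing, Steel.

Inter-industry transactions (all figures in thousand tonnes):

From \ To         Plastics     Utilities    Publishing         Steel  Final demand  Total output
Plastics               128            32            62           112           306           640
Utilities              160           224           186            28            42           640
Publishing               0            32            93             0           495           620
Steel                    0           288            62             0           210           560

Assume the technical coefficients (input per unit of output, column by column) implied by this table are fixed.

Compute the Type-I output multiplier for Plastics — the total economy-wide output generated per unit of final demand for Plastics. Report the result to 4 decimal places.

Technical coefficients a_ij = z_ij / X_j:
  a_11 = 128/640 = 0.20, a_21 = 160/640 = 0.25, a_31 = 0/640 = 0.00, a_41 = 0/640 = 0.00
  a_12 = 32/640 = 0.05, a_22 = 224/640 = 0.35, a_32 = 32/640 = 0.05, a_42 = 288/640 = 0.45
  a_13 = 62/620 = 0.10, a_23 = 186/620 = 0.30, a_33 = 93/620 = 0.15, a_43 = 62/620 = 0.10
  a_14 = 112/560 = 0.20, a_24 = 28/560 = 0.05, a_34 = 0/560 = 0.00, a_44 = 0/560 = 0.00
I − A =
  [   0.80    -0.05    -0.10    -0.20]
  [  -0.25     0.65    -0.30    -0.05]
  [   0.00    -0.05     0.85     0.00]
  [   0.00    -0.45    -0.10     1.00]
Compute the cofactors C_ij = (−1)^(i+j)·(3×3 minor ij) of I−A; the adjugate is their transpose:
adj(I−A) = Cᵀ =
  [ 0.518125   0.125000   0.118000   0.109875]
  [ 0.212500   0.680000   0.274000   0.076500]
  [ 0.012500   0.040000   0.467000   0.004500]
  [ 0.096875   0.310000   0.170000   0.418125]
det(I−A) = Σ_j (I−A)_1j·C_1j = (0.80)(0.518125) + (-0.05)(0.212500) + (-0.10)(0.012500) + (-0.20)(0.096875) = 0.38325
(I − A)⁻¹ = adj(I−A) / det(I−A) ≈
  [   1.35192     0.32616     0.30789     0.28669]
  [   0.55447     1.77430     0.71494     0.19961]
  [   0.03262     0.10437     1.21853     0.01174]
  [   0.25277     0.80887     0.44357     1.09100]
The output multiplier for sector j is the column-j sum of the Leontief inverse (I − A)⁻¹ = adj(I−A) / det(I−A).
Column 1 of adj(I−A): (0.518125, 0.212500, 0.012500, 0.096875); det(I−A) = 0.38325.
m_1 = (0.518125 + 0.212500 + 0.012500 + 0.096875) / 0.38325 = 0.84 / 0.38325 ≈ 2.1918.

m_1 = 2.1918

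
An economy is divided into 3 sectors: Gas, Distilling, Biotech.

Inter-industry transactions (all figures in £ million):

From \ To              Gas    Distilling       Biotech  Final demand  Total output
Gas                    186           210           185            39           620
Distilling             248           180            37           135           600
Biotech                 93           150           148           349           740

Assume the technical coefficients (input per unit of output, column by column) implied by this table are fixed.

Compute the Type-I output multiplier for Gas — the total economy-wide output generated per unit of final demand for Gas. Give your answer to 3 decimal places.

Technical coefficients a_ij = z_ij / X_j:
  a_GG = 186/620 = 0.30, a_DG = 248/620 = 0.40, a_BG = 93/620 = 0.15
  a_GD = 210/600 = 0.35, a_DD = 180/600 = 0.30, a_BD = 150/600 = 0.25
  a_GB = 185/740 = 0.25, a_DB = 37/740 = 0.05, a_BB = 148/740 = 0.20
I − A =
  [   0.70    -0.35    -0.25]
  [  -0.40     0.70    -0.05]
  [  -0.15    -0.25     0.80]
Cofactors of I−A, C_ij = (−1)^(i+j)·(minor ij) (rows/columns in the sector order above):
  C_11 = (0.70)(0.80) − (-0.05)(-0.25) = 0.5475
  C_12 = −[(-0.40)(0.80) − (-0.05)(-0.15)] = 0.3275
  C_13 = (-0.40)(-0.25) − (0.70)(-0.15) = 0.2050
  C_21 = −[(-0.35)(0.80) − (-0.25)(-0.25)] = 0.3425
  C_22 = (0.70)(0.80) − (-0.25)(-0.15) = 0.5225
  C_23 = −[(0.70)(-0.25) − (-0.35)(-0.15)] = 0.2275
  C_31 = (-0.35)(-0.05) − (-0.25)(0.70) = 0.1925
  C_32 = −[(0.70)(-0.05) − (-0.25)(-0.40)] = 0.1350
  C_33 = (0.70)(0.70) − (-0.35)(-0.40) = 0.3500
det(I−A) = Σ_j (I−A)_1j·C_1j = (0.70)(0.5475) + (-0.35)(0.3275) + (-0.25)(0.2050) = 0.217375
adj(I−A) = Cᵀ =
  [ 0.5475   0.3425   0.1925]
  [ 0.3275   0.5225   0.1350]
  [ 0.2050   0.2275   0.3500]
(I − A)⁻¹ = adj(I−A) / det(I−A) ≈
  [   2.5187     1.5756     0.8856]
  [   1.5066     2.4037     0.6210]
  [   0.9431     1.0466     1.6101]
The output multiplier for sector j is the column-j sum of the Leontief inverse (I − A)⁻¹ = adj(I−A) / det(I−A).
Column G of adj(I−A): (0.5475, 0.3275, 0.2050); det(I−A) = 0.217375.
m_G = (0.5475 + 0.3275 + 0.2050) / 0.217375 = 1.08 / 0.217375 ≈ 4.968.

m_G = 4.968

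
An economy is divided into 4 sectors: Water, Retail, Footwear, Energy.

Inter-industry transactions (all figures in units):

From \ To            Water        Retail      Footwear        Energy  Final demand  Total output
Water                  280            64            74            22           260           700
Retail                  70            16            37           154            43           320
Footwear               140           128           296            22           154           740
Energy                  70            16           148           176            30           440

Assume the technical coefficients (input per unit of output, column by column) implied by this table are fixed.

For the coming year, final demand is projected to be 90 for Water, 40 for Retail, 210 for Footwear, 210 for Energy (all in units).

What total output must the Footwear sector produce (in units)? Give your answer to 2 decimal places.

x_3 = 854.61

Technical coefficients a_ij = z_ij / X_j:
  a_11 = 280/700 = 0.40, a_21 = 70/700 = 0.10, a_31 = 140/700 = 0.20, a_41 = 70/700 = 0.10
  a_12 = 64/320 = 0.20, a_22 = 16/320 = 0.05, a_32 = 128/320 = 0.40, a_42 = 16/320 = 0.05
  a_13 = 74/740 = 0.10, a_23 = 37/740 = 0.05, a_33 = 296/740 = 0.40, a_43 = 148/740 = 0.20
  a_14 = 22/440 = 0.05, a_24 = 154/440 = 0.35, a_34 = 22/440 = 0.05, a_44 = 176/440 = 0.40
I − A =
  [   0.60    -0.20    -0.10    -0.05]
  [  -0.10     0.95    -0.05    -0.35]
  [  -0.20    -0.40     0.60    -0.05]
  [  -0.10    -0.05    -0.20     0.60]
Compute the cofactors C_ij = (−1)^(i+j)·(3×3 minor ij) of I−A; the adjugate is their transpose:
adj(I−A) = Cᵀ =
  [ 0.281875   0.099750   0.084875   0.088750]
  [ 0.076250   0.192500   0.070250   0.124500]
  [ 0.153500   0.169000   0.307500   0.137000]
  [ 0.104500   0.089000   0.122500   0.293000]
det(I−A) = Σ_j (I−A)_1j·C_1j = (0.60)(0.281875) + (-0.20)(0.076250) + (-0.10)(0.153500) + (-0.05)(0.104500) = 0.1333
(I − A)⁻¹ = adj(I−A) / det(I−A) ≈
  [   2.1146     0.7483     0.6367     0.6658]
  [   0.5720     1.4441     0.5270     0.9340]
  [   1.1515     1.2678     2.3068     1.0278]
  [   0.7839     0.6677     0.9190     2.1980]
x = (I − A)⁻¹ d = adj(I−A)·d / det(I−A), with det(I−A) = 0.1333:
  x_1 = (0.281875·90 + 0.099750·40 + 0.084875·210 + 0.088750·210) / 0.1333 = 65.82 / 0.1333 ≈ 493.77
  x_2 = (0.076250·90 + 0.192500·40 + 0.070250·210 + 0.124500·210) / 0.1333 = 55.46 / 0.1333 ≈ 416.05
  x_3 = (0.153500·90 + 0.169000·40 + 0.307500·210 + 0.137000·210) / 0.1333 = 113.92 / 0.1333 ≈ 854.61
  x_4 = (0.104500·90 + 0.089000·40 + 0.122500·210 + 0.293000·210) / 0.1333 = 100.22 / 0.1333 ≈ 751.84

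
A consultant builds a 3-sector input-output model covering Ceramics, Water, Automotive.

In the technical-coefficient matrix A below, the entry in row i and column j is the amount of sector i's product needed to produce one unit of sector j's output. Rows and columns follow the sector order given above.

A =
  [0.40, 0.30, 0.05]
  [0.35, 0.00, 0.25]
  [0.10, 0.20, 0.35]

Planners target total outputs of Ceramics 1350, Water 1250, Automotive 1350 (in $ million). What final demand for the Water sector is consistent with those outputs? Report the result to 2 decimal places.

I − A =
  [   0.60    -0.30    -0.05]
  [  -0.35     1.00    -0.25]
  [  -0.10    -0.20     0.65]
d = (I − A) x:
  d_C = (+0.60)·1350 + (-0.30)·1250 + (-0.05)·1350 = 367.50
  d_W = (-0.35)·1350 + (+1.00)·1250 + (-0.25)·1350 = 440.00
  d_A = (-0.10)·1350 + (-0.20)·1250 + (+0.65)·1350 = 492.50

d_W = 440.00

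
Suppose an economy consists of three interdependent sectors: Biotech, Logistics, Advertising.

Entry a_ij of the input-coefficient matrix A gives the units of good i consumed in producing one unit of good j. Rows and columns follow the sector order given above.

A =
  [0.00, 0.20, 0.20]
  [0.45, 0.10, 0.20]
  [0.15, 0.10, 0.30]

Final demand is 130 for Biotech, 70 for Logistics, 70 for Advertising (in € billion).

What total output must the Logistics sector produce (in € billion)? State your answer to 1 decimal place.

x_2 = 221.9

I − A =
  [   1.00    -0.20    -0.20]
  [  -0.45     0.90    -0.20]
  [  -0.15    -0.10     0.70]
Cofactors of I−A, C_ij = (−1)^(i+j)·(minor ij) (rows/columns in the sector order above):
  C_11 = (0.90)(0.70) − (-0.20)(-0.10) = 0.6100
  C_12 = −[(-0.45)(0.70) − (-0.20)(-0.15)] = 0.3450
  C_13 = (-0.45)(-0.10) − (0.90)(-0.15) = 0.1800
  C_21 = −[(-0.20)(0.70) − (-0.20)(-0.10)] = 0.1600
  C_22 = (1.00)(0.70) − (-0.20)(-0.15) = 0.6700
  C_23 = −[(1.00)(-0.10) − (-0.20)(-0.15)] = 0.1300
  C_31 = (-0.20)(-0.20) − (-0.20)(0.90) = 0.2200
  C_32 = −[(1.00)(-0.20) − (-0.20)(-0.45)] = 0.2900
  C_33 = (1.00)(0.90) − (-0.20)(-0.45) = 0.8100
det(I−A) = Σ_j (I−A)_1j·C_1j = (1.00)(0.6100) + (-0.20)(0.3450) + (-0.20)(0.1800) = 0.5050
adj(I−A) = Cᵀ =
  [ 0.6100   0.1600   0.2200]
  [ 0.3450   0.6700   0.2900]
  [ 0.1800   0.1300   0.8100]
(I − A)⁻¹ = adj(I−A) / det(I−A) ≈
  [   1.2079     0.3168     0.4356]
  [   0.6832     1.3267     0.5743]
  [   0.3564     0.2574     1.6040]
x = (I − A)⁻¹ d = adj(I−A)·d / det(I−A), with det(I−A) = 0.5050:
  x_1 = (0.6100·130 + 0.1600·70 + 0.2200·70) / 0.5050 = 105.90 / 0.5050 ≈ 209.7
  x_2 = (0.3450·130 + 0.6700·70 + 0.2900·70) / 0.5050 = 112.05 / 0.5050 ≈ 221.9
  x_3 = (0.1800·130 + 0.1300·70 + 0.8100·70) / 0.5050 = 89.20 / 0.5050 ≈ 176.6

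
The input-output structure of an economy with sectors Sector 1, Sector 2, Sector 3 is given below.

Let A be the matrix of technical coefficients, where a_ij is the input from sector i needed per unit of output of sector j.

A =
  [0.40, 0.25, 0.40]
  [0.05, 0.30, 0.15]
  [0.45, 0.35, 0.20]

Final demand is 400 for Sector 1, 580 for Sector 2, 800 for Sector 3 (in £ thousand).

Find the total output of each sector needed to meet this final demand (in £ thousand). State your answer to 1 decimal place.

I − A =
  [   0.60    -0.25    -0.40]
  [  -0.05     0.70    -0.15]
  [  -0.45    -0.35     0.80]
Cofactors of I−A, C_ij = (−1)^(i+j)·(minor ij) (rows/columns in the sector order above):
  C_11 = (0.70)(0.80) − (-0.15)(-0.35) = 0.5075
  C_12 = −[(-0.05)(0.80) − (-0.15)(-0.45)] = 0.1075
  C_13 = (-0.05)(-0.35) − (0.70)(-0.45) = 0.3325
  C_21 = −[(-0.25)(0.80) − (-0.40)(-0.35)] = 0.3400
  C_22 = (0.60)(0.80) − (-0.40)(-0.45) = 0.3000
  C_23 = −[(0.60)(-0.35) − (-0.25)(-0.45)] = 0.3225
  C_31 = (-0.25)(-0.15) − (-0.40)(0.70) = 0.3175
  C_32 = −[(0.60)(-0.15) − (-0.40)(-0.05)] = 0.1100
  C_33 = (0.60)(0.70) − (-0.25)(-0.05) = 0.4075
det(I−A) = Σ_j (I−A)_1j·C_1j = (0.60)(0.5075) + (-0.25)(0.1075) + (-0.40)(0.3325) = 0.144625
adj(I−A) = Cᵀ =
  [ 0.5075   0.3400   0.3175]
  [ 0.1075   0.3000   0.1100]
  [ 0.3325   0.3225   0.4075]
(I − A)⁻¹ = adj(I−A) / det(I−A) ≈
  [   3.5091     2.3509     2.1953]
  [   0.7433     2.0743     0.7606]
  [   2.2990     2.2299     2.8176]
x = (I − A)⁻¹ d = adj(I−A)·d / det(I−A), with det(I−A) = 0.144625:
  x_1 = (0.5075·400 + 0.3400·580 + 0.3175·800) / 0.144625 = 654.20 / 0.144625 ≈ 4523.4
  x_2 = (0.1075·400 + 0.3000·580 + 0.1100·800) / 0.144625 = 305.00 / 0.144625 ≈ 2108.9
  x_3 = (0.3325·400 + 0.3225·580 + 0.4075·800) / 0.144625 = 646.05 / 0.144625 ≈ 4467.1

x_1 = 4523.4, x_2 = 2108.9, x_3 = 4467.1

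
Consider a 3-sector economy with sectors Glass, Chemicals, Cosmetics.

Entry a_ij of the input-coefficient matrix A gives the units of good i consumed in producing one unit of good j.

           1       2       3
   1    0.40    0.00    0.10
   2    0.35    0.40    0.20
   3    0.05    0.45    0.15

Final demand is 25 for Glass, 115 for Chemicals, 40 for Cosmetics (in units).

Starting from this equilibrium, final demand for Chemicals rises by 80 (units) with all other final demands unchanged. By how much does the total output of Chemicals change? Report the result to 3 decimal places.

I − A =
  [   0.60     0.00    -0.10]
  [  -0.35     0.60    -0.20]
  [  -0.05    -0.45     0.85]
Cofactors of I−A, C_ij = (−1)^(i+j)·(minor ij) (rows/columns in the sector order above):
  C_11 = (0.60)(0.85) − (-0.20)(-0.45) = 0.4200
  C_12 = −[(-0.35)(0.85) − (-0.20)(-0.05)] = 0.3075
  C_13 = (-0.35)(-0.45) − (0.60)(-0.05) = 0.1875
  C_21 = −[(0.00)(0.85) − (-0.10)(-0.45)] = 0.0450
  C_22 = (0.60)(0.85) − (-0.10)(-0.05) = 0.5050
  C_23 = −[(0.60)(-0.45) − (0.00)(-0.05)] = 0.2700
  C_31 = (0.00)(-0.20) − (-0.10)(0.60) = 0.0600
  C_32 = −[(0.60)(-0.20) − (-0.10)(-0.35)] = 0.1550
  C_33 = (0.60)(0.60) − (0.00)(-0.35) = 0.3600
det(I−A) = Σ_j (I−A)_1j·C_1j = (0.60)(0.4200) + (0.00)(0.3075) + (-0.10)(0.1875) = 0.23325
adj(I−A) = Cᵀ =
  [ 0.4200   0.0450   0.0600]
  [ 0.3075   0.5050   0.1550]
  [ 0.1875   0.2700   0.3600]
(I − A)⁻¹ = adj(I−A) / det(I−A) ≈
  [   1.8006     0.1929     0.2572]
  [   1.3183     2.1651     0.6645]
  [   0.8039     1.1576     1.5434]
Δx = (I − A)⁻¹ Δd with Δd having +80 in the Chemicals component and 0 elsewhere.
So Δx_2 = L_22 · (+80), where L_22 = adj(I−A)_22 / det(I−A) = 0.5050 / 0.23325.
Δx_2 = 0.5050 × (+80) / 0.23325 = 40.40 / 0.23325 ≈ 173.205.

Δx_2 = 173.205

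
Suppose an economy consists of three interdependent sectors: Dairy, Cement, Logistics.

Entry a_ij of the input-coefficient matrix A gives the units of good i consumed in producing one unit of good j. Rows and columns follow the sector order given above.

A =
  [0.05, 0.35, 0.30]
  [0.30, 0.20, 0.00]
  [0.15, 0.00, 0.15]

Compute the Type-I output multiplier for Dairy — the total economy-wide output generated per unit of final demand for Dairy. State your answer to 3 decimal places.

I − A =
  [   0.95    -0.35    -0.30]
  [  -0.30     0.80     0.00]
  [  -0.15     0.00     0.85]
Cofactors of I−A, C_ij = (−1)^(i+j)·(minor ij) (rows/columns in the sector order above):
  C_11 = (0.80)(0.85) − (0.00)(0.00) = 0.6800
  C_12 = −[(-0.30)(0.85) − (0.00)(-0.15)] = 0.2550
  C_13 = (-0.30)(0.00) − (0.80)(-0.15) = 0.1200
  C_21 = −[(-0.35)(0.85) − (-0.30)(0.00)] = 0.2975
  C_22 = (0.95)(0.85) − (-0.30)(-0.15) = 0.7625
  C_23 = −[(0.95)(0.00) − (-0.35)(-0.15)] = 0.0525
  C_31 = (-0.35)(0.00) − (-0.30)(0.80) = 0.2400
  C_32 = −[(0.95)(0.00) − (-0.30)(-0.30)] = 0.0900
  C_33 = (0.95)(0.80) − (-0.35)(-0.30) = 0.6550
det(I−A) = Σ_j (I−A)_1j·C_1j = (0.95)(0.6800) + (-0.35)(0.2550) + (-0.30)(0.1200) = 0.52075
adj(I−A) = Cᵀ =
  [ 0.6800   0.2975   0.2400]
  [ 0.2550   0.7625   0.0900]
  [ 0.1200   0.0525   0.6550]
(I − A)⁻¹ = adj(I−A) / det(I−A) ≈
  [   1.3058     0.5713     0.4609]
  [   0.4897     1.4642     0.1728]
  [   0.2304     0.1008     1.2578]
The output multiplier for sector j is the column-j sum of the Leontief inverse (I − A)⁻¹ = adj(I−A) / det(I−A).
Column 1 of adj(I−A): (0.6800, 0.2550, 0.1200); det(I−A) = 0.52075.
m_1 = (0.6800 + 0.2550 + 0.1200) / 0.52075 = 1.055 / 0.52075 ≈ 2.026.

m_1 = 2.026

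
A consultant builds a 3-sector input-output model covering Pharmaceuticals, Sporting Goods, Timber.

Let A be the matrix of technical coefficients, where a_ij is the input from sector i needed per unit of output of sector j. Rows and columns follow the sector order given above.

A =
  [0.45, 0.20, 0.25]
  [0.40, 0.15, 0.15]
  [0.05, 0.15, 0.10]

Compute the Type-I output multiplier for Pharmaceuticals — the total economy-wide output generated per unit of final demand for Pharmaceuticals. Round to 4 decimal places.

I − A =
  [   0.55    -0.20    -0.25]
  [  -0.40     0.85    -0.15]
  [  -0.05    -0.15     0.90]
Cofactors of I−A, C_ij = (−1)^(i+j)·(minor ij) (rows/columns in the sector order above):
  C_11 = (0.85)(0.90) − (-0.15)(-0.15) = 0.7425
  C_12 = −[(-0.40)(0.90) − (-0.15)(-0.05)] = 0.3675
  C_13 = (-0.40)(-0.15) − (0.85)(-0.05) = 0.1025
  C_21 = −[(-0.20)(0.90) − (-0.25)(-0.15)] = 0.2175
  C_22 = (0.55)(0.90) − (-0.25)(-0.05) = 0.4825
  C_23 = −[(0.55)(-0.15) − (-0.20)(-0.05)] = 0.0925
  C_31 = (-0.20)(-0.15) − (-0.25)(0.85) = 0.2425
  C_32 = −[(0.55)(-0.15) − (-0.25)(-0.40)] = 0.1825
  C_33 = (0.55)(0.85) − (-0.20)(-0.40) = 0.3875
det(I−A) = Σ_j (I−A)_1j·C_1j = (0.55)(0.7425) + (-0.20)(0.3675) + (-0.25)(0.1025) = 0.30925
adj(I−A) = Cᵀ =
  [ 0.7425   0.2175   0.2425]
  [ 0.3675   0.4825   0.1825]
  [ 0.1025   0.0925   0.3875]
(I − A)⁻¹ = adj(I−A) / det(I−A) ≈
  [   2.40097     0.70331     0.78416]
  [   1.18836     1.56023     0.59014]
  [   0.33145     0.29911     1.25303]
The output multiplier for sector j is the column-j sum of the Leontief inverse (I − A)⁻¹ = adj(I−A) / det(I−A).
Column P of adj(I−A): (0.7425, 0.3675, 0.1025); det(I−A) = 0.30925.
m_P = (0.7425 + 0.3675 + 0.1025) / 0.30925 = 1.2125 / 0.30925 ≈ 3.9208.

m_P = 3.9208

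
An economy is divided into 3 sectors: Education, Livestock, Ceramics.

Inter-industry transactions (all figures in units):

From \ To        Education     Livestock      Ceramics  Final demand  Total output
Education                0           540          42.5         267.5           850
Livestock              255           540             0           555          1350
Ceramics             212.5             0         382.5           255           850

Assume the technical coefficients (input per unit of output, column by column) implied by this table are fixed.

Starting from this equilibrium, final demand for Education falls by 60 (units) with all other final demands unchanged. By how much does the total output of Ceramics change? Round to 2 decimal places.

Technical coefficients a_ij = z_ij / X_j:
  a_11 = 0/850 = 0.00, a_21 = 255/850 = 0.30, a_31 = 212.5/850 = 0.25
  a_12 = 540/1350 = 0.40, a_22 = 540/1350 = 0.40, a_32 = 0/1350 = 0.00
  a_13 = 42.5/850 = 0.05, a_23 = 0/850 = 0.00, a_33 = 382.5/850 = 0.45
I − A =
  [   1.00    -0.40    -0.05]
  [  -0.30     0.60     0.00]
  [  -0.25     0.00     0.55]
Cofactors of I−A, C_ij = (−1)^(i+j)·(minor ij) (rows/columns in the sector order above):
  C_11 = (0.60)(0.55) − (0.00)(0.00) = 0.3300
  C_12 = −[(-0.30)(0.55) − (0.00)(-0.25)] = 0.1650
  C_13 = (-0.30)(0.00) − (0.60)(-0.25) = 0.1500
  C_21 = −[(-0.40)(0.55) − (-0.05)(0.00)] = 0.2200
  C_22 = (1.00)(0.55) − (-0.05)(-0.25) = 0.5375
  C_23 = −[(1.00)(0.00) − (-0.40)(-0.25)] = 0.1000
  C_31 = (-0.40)(0.00) − (-0.05)(0.60) = 0.0300
  C_32 = −[(1.00)(0.00) − (-0.05)(-0.30)] = 0.0150
  C_33 = (1.00)(0.60) − (-0.40)(-0.30) = 0.4800
det(I−A) = Σ_j (I−A)_1j·C_1j = (1.00)(0.3300) + (-0.40)(0.1650) + (-0.05)(0.1500) = 0.2565
adj(I−A) = Cᵀ =
  [ 0.3300   0.2200   0.0300]
  [ 0.1650   0.5375   0.0150]
  [ 0.1500   0.1000   0.4800]
(I − A)⁻¹ = adj(I−A) / det(I−A) ≈
  [   1.2865     0.8577     0.1170]
  [   0.6433     2.0955     0.0585]
  [   0.5848     0.3899     1.8713]
Δx = (I − A)⁻¹ Δd with Δd having -60 in the Education component and 0 elsewhere.
So Δx_3 = L_31 · (-60), where L_31 = adj(I−A)_31 / det(I−A) = 0.1500 / 0.2565.
Δx_3 = 0.1500 × (-60) / 0.2565 = -9.00 / 0.2565 ≈ -35.09.

Δx_3 = -35.09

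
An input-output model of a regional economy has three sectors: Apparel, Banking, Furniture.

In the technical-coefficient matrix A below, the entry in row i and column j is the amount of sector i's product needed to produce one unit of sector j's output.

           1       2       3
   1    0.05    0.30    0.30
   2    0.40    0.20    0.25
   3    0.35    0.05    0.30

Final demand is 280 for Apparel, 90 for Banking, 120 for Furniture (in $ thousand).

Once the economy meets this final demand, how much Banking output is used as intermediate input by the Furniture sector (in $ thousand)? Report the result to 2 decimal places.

I − A =
  [   0.95    -0.30    -0.30]
  [  -0.40     0.80    -0.25]
  [  -0.35    -0.05     0.70]
Cofactors of I−A, C_ij = (−1)^(i+j)·(minor ij) (rows/columns in the sector order above):
  C_11 = (0.80)(0.70) − (-0.25)(-0.05) = 0.5475
  C_12 = −[(-0.40)(0.70) − (-0.25)(-0.35)] = 0.3675
  C_13 = (-0.40)(-0.05) − (0.80)(-0.35) = 0.3000
  C_21 = −[(-0.30)(0.70) − (-0.30)(-0.05)] = 0.2250
  C_22 = (0.95)(0.70) − (-0.30)(-0.35) = 0.5600
  C_23 = −[(0.95)(-0.05) − (-0.30)(-0.35)] = 0.1525
  C_31 = (-0.30)(-0.25) − (-0.30)(0.80) = 0.3150
  C_32 = −[(0.95)(-0.25) − (-0.30)(-0.40)] = 0.3575
  C_33 = (0.95)(0.80) − (-0.30)(-0.40) = 0.6400
det(I−A) = Σ_j (I−A)_1j·C_1j = (0.95)(0.5475) + (-0.30)(0.3675) + (-0.30)(0.3000) = 0.319875
adj(I−A) = Cᵀ =
  [ 0.5475   0.2250   0.3150]
  [ 0.3675   0.5600   0.3575]
  [ 0.3000   0.1525   0.6400]
(I − A)⁻¹ = adj(I−A) / det(I−A) ≈
  [   1.7116     0.7034     0.9848]
  [   1.1489     1.7507     1.1176]
  [   0.9379     0.4767     2.0008]
First solve x = (I − A)⁻¹ d = adj(I−A)·d / det(I−A); in particular x_3 = (0.3000·280 + 0.1525·90 + 0.6400·120) / 0.319875 = 174.525 / 0.319875 ≈ 545.6038.
Intermediate flow from 2 to 3: z_23 = a_23 · x_3 = 0.25 × 174.525 / 0.319875 = 43.63125 / 0.319875 ≈ 136.40.

z_23 = 136.40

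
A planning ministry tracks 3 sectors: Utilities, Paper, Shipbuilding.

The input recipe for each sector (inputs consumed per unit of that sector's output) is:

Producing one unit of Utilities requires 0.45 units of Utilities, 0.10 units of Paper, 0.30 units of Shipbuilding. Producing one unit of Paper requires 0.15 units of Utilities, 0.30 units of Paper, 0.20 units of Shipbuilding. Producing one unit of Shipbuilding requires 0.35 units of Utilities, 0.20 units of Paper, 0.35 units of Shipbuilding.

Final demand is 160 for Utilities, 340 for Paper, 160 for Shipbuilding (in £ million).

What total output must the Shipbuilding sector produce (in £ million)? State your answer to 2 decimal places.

x_3 = 1152.71

I − A =
  [   0.55    -0.15    -0.35]
  [  -0.10     0.70    -0.20]
  [  -0.30    -0.20     0.65]
Cofactors of I−A, C_ij = (−1)^(i+j)·(minor ij) (rows/columns in the sector order above):
  C_11 = (0.70)(0.65) − (-0.20)(-0.20) = 0.4150
  C_12 = −[(-0.10)(0.65) − (-0.20)(-0.30)] = 0.1250
  C_13 = (-0.10)(-0.20) − (0.70)(-0.30) = 0.2300
  C_21 = −[(-0.15)(0.65) − (-0.35)(-0.20)] = 0.1675
  C_22 = (0.55)(0.65) − (-0.35)(-0.30) = 0.2525
  C_23 = −[(0.55)(-0.20) − (-0.15)(-0.30)] = 0.1550
  C_31 = (-0.15)(-0.20) − (-0.35)(0.70) = 0.2750
  C_32 = −[(0.55)(-0.20) − (-0.35)(-0.10)] = 0.1450
  C_33 = (0.55)(0.70) − (-0.15)(-0.10) = 0.3700
det(I−A) = Σ_j (I−A)_1j·C_1j = (0.55)(0.4150) + (-0.15)(0.1250) + (-0.35)(0.2300) = 0.1290
adj(I−A) = Cᵀ =
  [ 0.4150   0.1675   0.2750]
  [ 0.1250   0.2525   0.1450]
  [ 0.2300   0.1550   0.3700]
(I − A)⁻¹ = adj(I−A) / det(I−A) ≈
  [   3.2171     1.2984     2.1318]
  [   0.9690     1.9574     1.1240]
  [   1.7829     1.2016     2.8682]
x = (I − A)⁻¹ d = adj(I−A)·d / det(I−A), with det(I−A) = 0.1290:
  x_1 = (0.4150·160 + 0.1675·340 + 0.2750·160) / 0.1290 = 167.35 / 0.1290 ≈ 1297.29
  x_2 = (0.1250·160 + 0.2525·340 + 0.1450·160) / 0.1290 = 129.05 / 0.1290 ≈ 1000.39
  x_3 = (0.2300·160 + 0.1550·340 + 0.3700·160) / 0.1290 = 148.70 / 0.1290 ≈ 1152.71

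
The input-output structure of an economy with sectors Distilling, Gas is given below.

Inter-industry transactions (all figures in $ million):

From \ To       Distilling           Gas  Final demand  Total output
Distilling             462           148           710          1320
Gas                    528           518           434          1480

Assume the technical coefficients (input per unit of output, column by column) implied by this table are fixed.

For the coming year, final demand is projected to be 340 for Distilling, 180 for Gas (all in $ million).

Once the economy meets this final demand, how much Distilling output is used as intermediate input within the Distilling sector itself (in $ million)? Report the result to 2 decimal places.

Technical coefficients a_ij = z_ij / X_j:
  a_11 = 462/1320 = 0.35, a_21 = 528/1320 = 0.40
  a_12 = 148/1480 = 0.10, a_22 = 518/1480 = 0.35
I − A =
  [   0.65    -0.10]
  [  -0.40     0.65]
det(I−A) = (0.65)(0.65) − (-0.10)(-0.40) = 0.3825
adj(I−A) = [[0.65, 0.10], [0.40, 0.65]]
(I − A)⁻¹ = adj(I−A) / det(I−A) ≈
  [   1.6993     0.2614]
  [   1.0458     1.6993]
First solve x = (I − A)⁻¹ d = adj(I−A)·d / det(I−A); in particular x_1 = (0.65·340 + 0.10·180) / 0.3825 = 239.00 / 0.3825 ≈ 624.8366.
Intermediate flow from 1 to 1: z_11 = a_11 · x_1 = 0.35 × 239.00 / 0.3825 = 83.65 / 0.3825 ≈ 218.69.

z_11 = 218.69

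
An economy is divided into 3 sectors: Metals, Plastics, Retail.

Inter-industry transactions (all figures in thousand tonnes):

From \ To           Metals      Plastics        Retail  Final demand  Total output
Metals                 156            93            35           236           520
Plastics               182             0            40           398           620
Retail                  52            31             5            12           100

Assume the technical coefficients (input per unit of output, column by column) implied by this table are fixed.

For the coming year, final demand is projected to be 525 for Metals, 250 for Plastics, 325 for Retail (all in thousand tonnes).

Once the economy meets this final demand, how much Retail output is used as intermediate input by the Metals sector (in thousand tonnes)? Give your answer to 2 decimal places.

z_31 = 119.40

Technical coefficients a_ij = z_ij / X_j:
  a_11 = 156/520 = 0.30, a_21 = 182/520 = 0.35, a_31 = 52/520 = 0.10
  a_12 = 93/620 = 0.15, a_22 = 0/620 = 0.00, a_32 = 31/620 = 0.05
  a_13 = 35/100 = 0.35, a_23 = 40/100 = 0.40, a_33 = 5/100 = 0.05
I − A =
  [   0.70    -0.15    -0.35]
  [  -0.35     1.00    -0.40]
  [  -0.10    -0.05     0.95]
Cofactors of I−A, C_ij = (−1)^(i+j)·(minor ij) (rows/columns in the sector order above):
  C_11 = (1.00)(0.95) − (-0.40)(-0.05) = 0.9300
  C_12 = −[(-0.35)(0.95) − (-0.40)(-0.10)] = 0.3725
  C_13 = (-0.35)(-0.05) − (1.00)(-0.10) = 0.1175
  C_21 = −[(-0.15)(0.95) − (-0.35)(-0.05)] = 0.1600
  C_22 = (0.70)(0.95) − (-0.35)(-0.10) = 0.6300
  C_23 = −[(0.70)(-0.05) − (-0.15)(-0.10)] = 0.0500
  C_31 = (-0.15)(-0.40) − (-0.35)(1.00) = 0.4100
  C_32 = −[(0.70)(-0.40) − (-0.35)(-0.35)] = 0.4025
  C_33 = (0.70)(1.00) − (-0.15)(-0.35) = 0.6475
det(I−A) = Σ_j (I−A)_1j·C_1j = (0.70)(0.9300) + (-0.15)(0.3725) + (-0.35)(0.1175) = 0.5540
adj(I−A) = Cᵀ =
  [ 0.9300   0.1600   0.4100]
  [ 0.3725   0.6300   0.4025]
  [ 0.1175   0.0500   0.6475]
(I − A)⁻¹ = adj(I−A) / det(I−A) ≈
  [   1.6787     0.2888     0.7401]
  [   0.6724     1.1372     0.7265]
  [   0.2121     0.0903     1.1688]
First solve x = (I − A)⁻¹ d = adj(I−A)·d / det(I−A); in particular x_1 = (0.9300·525 + 0.1600·250 + 0.4100·325) / 0.5540 = 661.50 / 0.5540 ≈ 1194.0433.
Intermediate flow from 3 to 1: z_31 = a_31 · x_1 = 0.10 × 661.50 / 0.5540 = 66.15 / 0.5540 ≈ 119.40.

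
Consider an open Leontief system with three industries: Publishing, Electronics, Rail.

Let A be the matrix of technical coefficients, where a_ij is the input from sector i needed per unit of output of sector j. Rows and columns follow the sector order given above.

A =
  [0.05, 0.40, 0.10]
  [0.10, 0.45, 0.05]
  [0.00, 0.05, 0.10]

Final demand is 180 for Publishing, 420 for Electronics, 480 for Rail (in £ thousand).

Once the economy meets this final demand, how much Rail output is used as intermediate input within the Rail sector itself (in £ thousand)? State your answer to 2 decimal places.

z_RR = 58.52

I − A =
  [   0.95    -0.40    -0.10]
  [  -0.10     0.55    -0.05]
  [   0.00    -0.05     0.90]
Cofactors of I−A, C_ij = (−1)^(i+j)·(minor ij) (rows/columns in the sector order above):
  C_11 = (0.55)(0.90) − (-0.05)(-0.05) = 0.4925
  C_12 = −[(-0.10)(0.90) − (-0.05)(0.00)] = 0.0900
  C_13 = (-0.10)(-0.05) − (0.55)(0.00) = 0.0050
  C_21 = −[(-0.40)(0.90) − (-0.10)(-0.05)] = 0.3650
  C_22 = (0.95)(0.90) − (-0.10)(0.00) = 0.8550
  C_23 = −[(0.95)(-0.05) − (-0.40)(0.00)] = 0.0475
  C_31 = (-0.40)(-0.05) − (-0.10)(0.55) = 0.0750
  C_32 = −[(0.95)(-0.05) − (-0.10)(-0.10)] = 0.0575
  C_33 = (0.95)(0.55) − (-0.40)(-0.10) = 0.4825
det(I−A) = Σ_j (I−A)_1j·C_1j = (0.95)(0.4925) + (-0.40)(0.0900) + (-0.10)(0.0050) = 0.431375
adj(I−A) = Cᵀ =
  [ 0.4925   0.3650   0.0750]
  [ 0.0900   0.8550   0.0575]
  [ 0.0050   0.0475   0.4825]
(I − A)⁻¹ = adj(I−A) / det(I−A) ≈
  [   1.1417     0.8461     0.1739]
  [   0.2086     1.9820     0.1333]
  [   0.0116     0.1101     1.1185]
First solve x = (I − A)⁻¹ d = adj(I−A)·d / det(I−A); in particular x_R = (0.0050·180 + 0.0475·420 + 0.4825·480) / 0.431375 = 252.45 / 0.431375 ≈ 585.2217.
Intermediate flow from R to R: z_RR = a_RR · x_R = 0.10 × 252.45 / 0.431375 = 25.245 / 0.431375 ≈ 58.52.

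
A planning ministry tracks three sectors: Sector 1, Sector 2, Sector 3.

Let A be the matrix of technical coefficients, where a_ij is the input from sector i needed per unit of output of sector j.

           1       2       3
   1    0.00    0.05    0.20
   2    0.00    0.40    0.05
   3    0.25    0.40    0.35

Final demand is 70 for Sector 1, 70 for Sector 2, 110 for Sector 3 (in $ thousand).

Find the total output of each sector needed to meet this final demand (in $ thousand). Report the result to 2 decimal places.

x_1 = 139.23, x_2 = 142.54, x_3 = 310.50

I − A =
  [   1.00    -0.05    -0.20]
  [   0.00     0.60    -0.05]
  [  -0.25    -0.40     0.65]
Cofactors of I−A, C_ij = (−1)^(i+j)·(minor ij) (rows/columns in the sector order above):
  C_11 = (0.60)(0.65) − (-0.05)(-0.40) = 0.3700
  C_12 = −[(0.00)(0.65) − (-0.05)(-0.25)] = 0.0125
  C_13 = (0.00)(-0.40) − (0.60)(-0.25) = 0.1500
  C_21 = −[(-0.05)(0.65) − (-0.20)(-0.40)] = 0.1125
  C_22 = (1.00)(0.65) − (-0.20)(-0.25) = 0.6000
  C_23 = −[(1.00)(-0.40) − (-0.05)(-0.25)] = 0.4125
  C_31 = (-0.05)(-0.05) − (-0.20)(0.60) = 0.1225
  C_32 = −[(1.00)(-0.05) − (-0.20)(0.00)] = 0.0500
  C_33 = (1.00)(0.60) − (-0.05)(0.00) = 0.6000
det(I−A) = Σ_j (I−A)_1j·C_1j = (1.00)(0.3700) + (-0.05)(0.0125) + (-0.20)(0.1500) = 0.339375
adj(I−A) = Cᵀ =
  [ 0.3700   0.1125   0.1225]
  [ 0.0125   0.6000   0.0500]
  [ 0.1500   0.4125   0.6000]
(I − A)⁻¹ = adj(I−A) / det(I−A) ≈
  [   1.0902     0.3315     0.3610]
  [   0.0368     1.7680     0.1473]
  [   0.4420     1.2155     1.7680]
x = (I − A)⁻¹ d = adj(I−A)·d / det(I−A), with det(I−A) = 0.339375:
  x_1 = (0.3700·70 + 0.1125·70 + 0.1225·110) / 0.339375 = 47.25 / 0.339375 ≈ 139.23
  x_2 = (0.0125·70 + 0.6000·70 + 0.0500·110) / 0.339375 = 48.375 / 0.339375 ≈ 142.54
  x_3 = (0.1500·70 + 0.4125·70 + 0.6000·110) / 0.339375 = 105.375 / 0.339375 ≈ 310.50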